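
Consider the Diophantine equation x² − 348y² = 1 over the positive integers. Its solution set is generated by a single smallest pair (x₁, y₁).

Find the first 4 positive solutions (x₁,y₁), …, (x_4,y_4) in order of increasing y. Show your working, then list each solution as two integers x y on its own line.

√348 → a₀=18, period (1,1,1,8,1,1,1,36); ℓ=8 even so k=7
step 0: (18, 1)  from 18·(1,0) + (0,1)
…
step 2: (37, 2)  from 1·(19,1) + (18,1)
…
step 4: (485, 26)  from 8·(56,3) + (37,2)
step 5: (541, 29)  from 1·(485,26) + (56,3)
step 6: (1026, 55)  from 1·(541,29) + (485,26)
step 7: (1567, 84)  from 1·(1026,55) + (541,29)
fundamental: x₁=1567, y₁=84  (since 2455489 − 348·7056 = 1)
(1567+84√348)^2 = 4910977 + 263256√348
(1567+84√348)^3 = 15391000351 + 825044220√348
(1567+84√348)^4 = 48235390189057 + 2585688322224√348

1567 84
4910977 263256
15391000351 825044220
48235390189057 2585688322224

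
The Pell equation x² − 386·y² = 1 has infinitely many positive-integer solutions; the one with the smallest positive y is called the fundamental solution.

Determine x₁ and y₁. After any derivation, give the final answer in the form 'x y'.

√386 = [19; 1,1,1,4,1,18,1,4,1,1,1,38, …], period ℓ=12 (even) → k=11
i=0: a=19 ⇒ p=19, q=1
i=1: a=1 ⇒ p=20, q=1
…
i=5: a=1 ⇒ p=334, q=17
i=6: a=18 ⇒ p=6287, q=320
…
i=8: a=4 ⇒ p=32771, q=1668
i=9: a=1 ⇒ p=39392, q=2005
i=10: a=1 ⇒ p=72163, q=3673
i=11: a=1 ⇒ p=111555, q=5678
(x₁, y₁) = (111555, 5678);  111555² − 386·5678² = 1 ✓

111555 5678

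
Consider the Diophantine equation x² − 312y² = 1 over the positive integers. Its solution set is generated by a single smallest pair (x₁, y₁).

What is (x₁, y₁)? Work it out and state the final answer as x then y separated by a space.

[17; 1,1,1,34] for √312; ℓ=4 ⇒ convergent index 3
step 0: (17, 1)  from 17·(1,0) + (0,1)
step 1: (18, 1)  from 1·(17,1) + (1,0)
step 2: (35, 2)  from 1·(18,1) + (17,1)
step 3: (53, 3)  from 1·(35,2) + (18,1)
→ (53, 3).  Check: 53²=2809, 312·3²=2808, difference 1.

53 3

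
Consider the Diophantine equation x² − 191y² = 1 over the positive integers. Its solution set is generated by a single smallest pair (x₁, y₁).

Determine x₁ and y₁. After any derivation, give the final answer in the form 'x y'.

[13; 1,4,1,1,3,…,4,1,26] for √191; ℓ=16 ⇒ convergent index 15
i=0: a=13 ⇒ p=13, q=1
…
i=2: a=4 ⇒ p=69, q=5
i=3: a=1 ⇒ p=83, q=6
…
i=6: a=2 ⇒ p=1230, q=89
…
i=13: a=1 ⇒ p=1616447, q=116962
i=14: a=4 ⇒ p=7377553, q=533821
i=15: a=1 ⇒ p=8994000, q=650783
(x₁, y₁) = (8994000, 650783);  8994000² − 191·650783² = 1 ✓

8994000 650783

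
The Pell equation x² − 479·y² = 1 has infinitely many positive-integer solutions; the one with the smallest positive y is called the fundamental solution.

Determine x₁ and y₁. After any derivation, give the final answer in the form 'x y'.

√479 → a₀=21, period (1,7,1,3,2,21,2,3,1,7,1,42); ℓ=12 even so k=11
step 0: (21, 1)  from 21·(1,0) + (0,1)
…
step 2: (175, 8)  from 7·(22,1) + (21,1)
step 3: (197, 9)  from 1·(175,8) + (22,1)
…
step 7: (75879, 3467)  from 2·(37075,1694) + (1729,79)
step 8: (264712, 12095)  from 3·(75879,3467) + (37075,1694)
step 9: (340591, 15562)  from 1·(264712,12095) + (75879,3467)
step 10: (2648849, 121029)  from 7·(340591,15562) + (264712,12095)
step 11: (2989440, 136591)  from 1·(2648849,121029) + (340591,15562)
fundamental: x₁=2989440, y₁=136591  (since 8936751513600 − 479·18657101281 = 1)

2989440 136591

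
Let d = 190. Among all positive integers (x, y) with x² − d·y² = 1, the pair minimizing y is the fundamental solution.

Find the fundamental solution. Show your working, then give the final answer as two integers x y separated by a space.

d=190: √d = [13; 1,3,1,1,1,…,3,1,26] (ℓ=14, even), read p_13/q_13
k=0  a_k=13  p_k/q_k = 13/1
…
k=2  a_k=3  p_k/q_k = 55/4
…
k=5  a_k=1  p_k/q_k = 193/14
…
k=8  a_k=2  p_k/q_k = 2936/213
k=9  a_k=1  p_k/q_k = 4149/301
…
k=11  a_k=1  p_k/q_k = 11234/815
k=12  a_k=3  p_k/q_k = 40787/2959
k=13  a_k=1  p_k/q_k = 52021/3774
→ (52021, 3774).  Check: 52021²=2706184441, 190·3774²=2706184440, difference 1.

52021 3774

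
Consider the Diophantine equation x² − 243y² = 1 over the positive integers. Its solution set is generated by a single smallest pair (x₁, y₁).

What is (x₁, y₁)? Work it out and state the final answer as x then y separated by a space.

70226 4505

[15; 1,1,2,3,15,3,2,1,1,30] for √243; ℓ=10 ⇒ convergent index 9
i=0: a=15 ⇒ p=15, q=1
i=1: a=1 ⇒ p=16, q=1
i=2: a=1 ⇒ p=31, q=2
…
i=5: a=15 ⇒ p=4053, q=260
i=6: a=3 ⇒ p=12424, q=797
i=7: a=2 ⇒ p=28901, q=1854
i=8: a=1 ⇒ p=41325, q=2651
i=9: a=1 ⇒ p=70226, q=4505
(x₁, y₁) = (70226, 4505);  70226² − 243·4505² = 1 ✓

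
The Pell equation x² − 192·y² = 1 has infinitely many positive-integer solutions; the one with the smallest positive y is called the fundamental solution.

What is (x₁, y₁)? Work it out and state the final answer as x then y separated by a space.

d=192: √d = [13; 1,5,1,26] (ℓ=4, even), read p_3/q_3
i=0: a=13 ⇒ p=13, q=1
i=1: a=1 ⇒ p=14, q=1
i=2: a=5 ⇒ p=83, q=6
i=3: a=1 ⇒ p=97, q=7
fundamental: x₁=97, y₁=7  (since 9409 − 192·49 = 1)

97 7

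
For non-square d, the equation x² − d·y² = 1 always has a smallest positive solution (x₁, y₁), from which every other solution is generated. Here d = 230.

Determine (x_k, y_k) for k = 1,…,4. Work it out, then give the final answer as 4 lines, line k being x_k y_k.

91 6
16561 1092
3014011 198738
548533441 36169224

√230 = [15; 6,30, …], period ℓ=2 (even) → k=1
k=0  a_k=15  p_k/q_k = 15/1
k=1  a_k=6  p_k/q_k = 91/6
fundamental: x₁=91, y₁=6  (since 8281 − 230·36 = 1)
n=2: (91,6)∘(91,6) = (91·91+230·6·6, 91·6+6·91) = (16561,1092)
n=3: (16561,1092)∘(91,6) = (91·16561+230·6·1092, 91·1092+6·16561) = (3014011,198738)
n=4: (3014011,198738)∘(91,6) = (91·3014011+230·6·198738, 91·198738+6·3014011) = (548533441,36169224)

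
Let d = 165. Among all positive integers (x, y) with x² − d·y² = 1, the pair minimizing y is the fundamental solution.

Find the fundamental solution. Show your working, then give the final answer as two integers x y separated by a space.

[12; 1,5,2,5,1,24] for √165; ℓ=6 ⇒ convergent index 5
a_0=12:  p_0=12·1+0=12,  q_0=12·0+1=1
…
a_2=5:  p_2=5·13+12=77,  q_2=5·1+1=6
a_3=2:  p_3=2·77+13=167,  q_3=2·6+1=13
a_4=5:  p_4=5·167+77=912,  q_4=5·13+6=71
a_5=1:  p_5=1·912+167=1079,  q_5=1·71+13=84
fundamental: x₁=1079, y₁=84  (since 1164241 − 165·7056 = 1)

1079 84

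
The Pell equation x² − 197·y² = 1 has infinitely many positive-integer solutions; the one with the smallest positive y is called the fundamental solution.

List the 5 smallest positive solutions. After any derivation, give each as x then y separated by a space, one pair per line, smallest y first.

393 28
308897 22008
242792649 17298260
190834713217 13596410352
149995841795913 10686761238412

√197 = [14; 28, …], period ℓ=1 (odd) → k=1
a_0=14:  p_0=14·1+0=14,  q_0=14·0+1=1
a_1=28:  p_1=28·14+1=393,  q_1=28·1+0=28
fundamental: x₁=393, y₁=28  (since 154449 − 197·784 = 1)
(393+28√197)^2 = 308897 + 22008√197
(393+28√197)^3 = 242792649 + 17298260√197
(393+28√197)^4 = 190834713217 + 13596410352√197
(393+28√197)^5 = 149995841795913 + 10686761238412√197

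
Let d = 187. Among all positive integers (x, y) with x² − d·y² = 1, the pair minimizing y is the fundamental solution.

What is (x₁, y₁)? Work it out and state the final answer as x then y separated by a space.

[13; 1,2,13,2,1,26] for √187; ℓ=6 ⇒ convergent index 5
k=0  a_k=13  p_k/q_k = 13/1
…
k=3  a_k=13  p_k/q_k = 547/40
k=4  a_k=2  p_k/q_k = 1135/83
k=5  a_k=1  p_k/q_k = 1682/123
(x₁, y₁) = (1682, 123);  1682² − 187·123² = 1 ✓

1682 123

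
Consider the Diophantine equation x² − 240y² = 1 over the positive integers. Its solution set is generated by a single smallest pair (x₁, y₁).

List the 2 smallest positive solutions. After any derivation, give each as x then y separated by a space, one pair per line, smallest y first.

31 2
1921 124

d=240: √d = [15; 2,30] (ℓ=2, even), read p_1/q_1
step 0: (15, 1)  from 15·(1,0) + (0,1)
step 1: (31, 2)  from 2·(15,1) + (1,0)
(x₁, y₁) = (31, 2);  31² − 240·2² = 1 ✓
n=2: (31,2)∘(31,2) = (31·31+240·2·2, 31·2+2·31) = (1921,124)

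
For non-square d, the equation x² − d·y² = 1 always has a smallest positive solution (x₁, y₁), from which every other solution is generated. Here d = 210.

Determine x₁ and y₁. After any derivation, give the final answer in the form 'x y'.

d=210: √d = [14; 2,28] (ℓ=2, even), read p_1/q_1
step 0: (14, 1)  from 14·(1,0) + (0,1)
step 1: (29, 2)  from 2·(14,1) + (1,0)
fundamental: x₁=29, y₁=2  (since 841 − 210·4 = 1)

29 2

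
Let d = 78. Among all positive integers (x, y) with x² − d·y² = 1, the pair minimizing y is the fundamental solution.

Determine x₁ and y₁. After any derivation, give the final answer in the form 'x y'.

53 6

√78 = [8; 1,4,1,16, …], period ℓ=4 (even) → k=3
i=0: a=8 ⇒ p=8, q=1
…
i=2: a=4 ⇒ p=44, q=5
i=3: a=1 ⇒ p=53, q=6
→ (53, 6).  Check: 53²=2809, 78·6²=2808, difference 1.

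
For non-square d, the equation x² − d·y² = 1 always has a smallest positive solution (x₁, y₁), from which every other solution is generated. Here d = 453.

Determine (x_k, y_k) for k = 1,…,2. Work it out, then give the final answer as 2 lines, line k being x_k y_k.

1653751 77700
5469784740001 256992905400

[21; 3,1,1,10,14,10,1,1,3,42] for √453; ℓ=10 ⇒ convergent index 9
step 0: (21, 1)  from 21·(1,0) + (0,1)
…
step 2: (85, 4)  from 1·(64,3) + (21,1)
…
step 5: (22199, 1043)  from 14·(1575,74) + (149,7)
…
step 8: (469329, 22051)  from 1·(245764,11547) + (223565,10504)
step 9: (1653751, 77700)  from 3·(469329,22051) + (245764,11547)
(x₁, y₁) = (1653751, 77700);  1653751² − 453·77700² = 1 ✓
k=2:  x_2 = 1653751·1653751+453·77700·77700 = 5469784740001,  y_2 = 1653751·77700+77700·1653751 = 256992905400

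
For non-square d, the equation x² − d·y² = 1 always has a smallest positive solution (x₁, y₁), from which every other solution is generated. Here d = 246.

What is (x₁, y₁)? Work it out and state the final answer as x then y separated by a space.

88805 5662

√246 → a₀=15, period (1,2,5,1,14,1,5,2,1,30); ℓ=10 even so k=9
i=0: a=15 ⇒ p=15, q=1
i=1: a=1 ⇒ p=16, q=1
…
i=3: a=5 ⇒ p=251, q=16
…
i=5: a=14 ⇒ p=4423, q=282
i=6: a=1 ⇒ p=4721, q=301
i=7: a=5 ⇒ p=28028, q=1787
i=8: a=2 ⇒ p=60777, q=3875
i=9: a=1 ⇒ p=88805, q=5662
→ (88805, 5662).  Check: 88805²=7886328025, 246·5662²=7886328024, difference 1.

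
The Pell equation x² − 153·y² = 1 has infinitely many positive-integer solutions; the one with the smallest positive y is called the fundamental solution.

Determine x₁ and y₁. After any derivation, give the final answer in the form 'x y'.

d=153: √d = [12; 2,1,2,2,2,1,2,24] (ℓ=8, even), read p_7/q_7
step 0: (12, 1)  from 12·(1,0) + (0,1)
step 1: (25, 2)  from 2·(12,1) + (1,0)
step 2: (37, 3)  from 1·(25,2) + (12,1)
…
step 4: (235, 19)  from 2·(99,8) + (37,3)
step 5: (569, 46)  from 2·(235,19) + (99,8)
step 6: (804, 65)  from 1·(569,46) + (235,19)
step 7: (2177, 176)  from 2·(804,65) + (569,46)
(x₁, y₁) = (2177, 176);  2177² − 153·176² = 1 ✓

2177 176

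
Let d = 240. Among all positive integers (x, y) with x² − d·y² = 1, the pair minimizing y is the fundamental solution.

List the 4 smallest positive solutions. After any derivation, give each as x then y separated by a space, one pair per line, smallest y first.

31 2
1921 124
119071 7686
7380481 476408

√240 → a₀=15, period (2,30); ℓ=2 even so k=1
i=0: a=15 ⇒ p=15, q=1
i=1: a=2 ⇒ p=31, q=2
→ (31, 2).  Check: 31²=961, 240·2²=960, difference 1.
n=2: (31,2)∘(31,2) = (31·31+240·2·2, 31·2+2·31) = (1921,124)
n=3: (1921,124)∘(31,2) = (31·1921+240·2·124, 31·124+2·1921) = (119071,7686)
n=4: (119071,7686)∘(31,2) = (31·119071+240·2·7686, 31·7686+2·119071) = (7380481,476408)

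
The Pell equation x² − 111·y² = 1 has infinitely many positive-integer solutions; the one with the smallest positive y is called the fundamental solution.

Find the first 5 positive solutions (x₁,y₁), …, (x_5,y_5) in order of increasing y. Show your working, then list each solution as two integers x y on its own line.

295 28
174049 16520
102688615 9746772
60586108801 5750578960
35745701503975 3392831839628

√111 → a₀=10, period (1,1,6,1,1,20); ℓ=6 even so k=5
a_0=10:  p_0=10·1+0=10,  q_0=10·0+1=1
a_1=1:  p_1=1·10+1=11,  q_1=1·1+0=1
…
a_4=1:  p_4=1·137+21=158,  q_4=1·13+2=15
a_5=1:  p_5=1·158+137=295,  q_5=1·15+13=28
→ (295, 28).  Check: 295²=87025, 111·28²=87024, difference 1.
(x_2, y_2) = (295·295 + 111·28·28, 295·28 + 28·295) = (174049, 16520)
(x_3, y_3) = (295·174049 + 111·28·16520, 295·16520 + 28·174049) = (102688615, 9746772)
(x_4, y_4) = (295·102688615 + 111·28·9746772, 295·9746772 + 28·102688615) = (60586108801, 5750578960)
(x_5, y_5) = (295·60586108801 + 111·28·5750578960, 295·5750578960 + 28·60586108801) = (35745701503975, 3392831839628)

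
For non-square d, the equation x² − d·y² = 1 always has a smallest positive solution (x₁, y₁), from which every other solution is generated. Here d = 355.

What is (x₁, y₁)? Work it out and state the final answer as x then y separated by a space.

√355 → a₀=18, period (1,5,3,3,1,6,1,3,3,5,1,36); ℓ=12 even so k=11
k=0  a_k=18  p_k/q_k = 18/1
…
k=6  a_k=6  p_k/q_k = 10457/555
…
k=10  a_k=5  p_k/q_k = 803418/42641
k=11  a_k=1  p_k/q_k = 954809/50676
→ (954809, 50676).  Check: 954809²=911660226481, 355·50676²=911660226480, difference 1.

954809 50676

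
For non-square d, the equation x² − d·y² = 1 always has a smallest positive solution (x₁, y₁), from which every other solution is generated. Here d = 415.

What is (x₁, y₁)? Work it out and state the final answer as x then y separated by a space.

18412804 903849

√415 = [20; 2,1,2,4,6,…,1,2,40, …], period ℓ=16 (even) → k=15
step 0: (20, 1)  from 20·(1,0) + (0,1)
step 1: (41, 2)  from 2·(20,1) + (1,0)
…
step 3: (163, 8)  from 2·(61,3) + (41,2)
step 4: (713, 35)  from 4·(163,8) + (61,3)
…
step 8: (33939, 1666)  from 3·(9595,471) + (5154,253)
…
step 10: (77473, 3803)  from 1·(43534,2137) + (33939,1666)
…
step 14: (6841255, 335824)  from 1·(4730294,232201) + (2110961,103623)
step 15: (18412804, 903849)  from 2·(6841255,335824) + (4730294,232201)
(x₁, y₁) = (18412804, 903849);  18412804² − 415·903849² = 1 ✓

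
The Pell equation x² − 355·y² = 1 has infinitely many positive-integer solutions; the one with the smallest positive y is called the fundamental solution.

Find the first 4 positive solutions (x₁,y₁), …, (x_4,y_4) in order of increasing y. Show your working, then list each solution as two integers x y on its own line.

954809 50676
1823320452961 96771801768
3481845556741524089 184797174548553948
6648994948371812427335041 352892010866963721270096

√355 = [18; 1,5,3,3,1,6,1,3,3,5,1,36, …], period ℓ=12 (even) → k=11
i=0: a=18 ⇒ p=18, q=1
i=1: a=1 ⇒ p=19, q=1
i=2: a=5 ⇒ p=113, q=6
i=3: a=3 ⇒ p=358, q=19
i=4: a=3 ⇒ p=1187, q=63
i=5: a=1 ⇒ p=1545, q=82
i=6: a=6 ⇒ p=10457, q=555
i=7: a=1 ⇒ p=12002, q=637
i=8: a=3 ⇒ p=46463, q=2466
i=9: a=3 ⇒ p=151391, q=8035
i=10: a=5 ⇒ p=803418, q=42641
i=11: a=1 ⇒ p=954809, q=50676
→ (954809, 50676).  Check: 954809²=911660226481, 355·50676²=911660226480, difference 1.
n=2: (954809,50676)∘(954809,50676) = (954809·954809+355·50676·50676, 954809·50676+50676·954809) = (1823320452961,96771801768)
n=3: (1823320452961,96771801768)∘(954809,50676) = (954809·1823320452961+355·50676·96771801768, 954809·96771801768+50676·1823320452961) = (3481845556741524089,184797174548553948)
n=4: (3481845556741524089,184797174548553948)∘(954809,50676) = (954809·3481845556741524089+355·50676·184797174548553948, 954809·184797174548553948+50676·3481845556741524089) = (6648994948371812427335041,352892010866963721270096)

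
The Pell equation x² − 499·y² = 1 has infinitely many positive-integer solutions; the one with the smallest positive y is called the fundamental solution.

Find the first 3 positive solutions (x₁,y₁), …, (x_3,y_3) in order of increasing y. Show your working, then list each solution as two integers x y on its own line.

[22; 2,1,21,1,2,44] for √499; ℓ=6 ⇒ convergent index 5
a_0=22:  p_0=22·1+0=22,  q_0=22·0+1=1
a_1=2:  p_1=2·22+1=45,  q_1=2·1+0=2
a_2=1:  p_2=1·45+22=67,  q_2=1·2+1=3
…
a_4=1:  p_4=1·1452+67=1519,  q_4=1·65+3=68
a_5=2:  p_5=2·1519+1452=4490,  q_5=2·68+65=201
(x₁, y₁) = (4490, 201);  4490² − 499·201² = 1 ✓
k=2:  x_2 = 4490·4490+499·201·201 = 40320199,  y_2 = 4490·201+201·4490 = 1804980
k=3:  x_3 = 4490·40320199+499·201·1804980 = 362075382530,  y_3 = 4490·1804980+201·40320199 = 16208720199

4490 201
40320199 1804980
362075382530 16208720199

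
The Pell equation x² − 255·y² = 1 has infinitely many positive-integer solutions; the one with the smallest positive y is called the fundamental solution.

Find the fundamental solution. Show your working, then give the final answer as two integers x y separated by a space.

16 1

√255 → a₀=15, period (1,30); ℓ=2 even so k=1
i=0: a=15 ⇒ p=15, q=1
i=1: a=1 ⇒ p=16, q=1
→ (16, 1).  Check: 16²=256, 255·1²=255, difference 1.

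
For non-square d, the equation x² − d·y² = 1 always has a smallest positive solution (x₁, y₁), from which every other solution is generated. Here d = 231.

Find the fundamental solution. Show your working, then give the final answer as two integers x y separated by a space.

76 5

d=231: √d = [15; 5,30] (ℓ=2, even), read p_1/q_1
k=0  a_k=15  p_k/q_k = 15/1
k=1  a_k=5  p_k/q_k = 76/5
fundamental: x₁=76, y₁=5  (since 5776 − 231·25 = 1)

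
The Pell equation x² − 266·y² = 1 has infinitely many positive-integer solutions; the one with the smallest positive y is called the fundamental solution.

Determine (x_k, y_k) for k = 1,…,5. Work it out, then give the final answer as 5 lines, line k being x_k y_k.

[16; 3,4,3,32] for √266; ℓ=4 ⇒ convergent index 3
k=0  a_k=16  p_k/q_k = 16/1
k=1  a_k=3  p_k/q_k = 49/3
k=2  a_k=4  p_k/q_k = 212/13
k=3  a_k=3  p_k/q_k = 685/42
fundamental: x₁=685, y₁=42  (since 469225 − 266·1764 = 1)
k=2:  x_2 = 685·685+266·42·42 = 938449,  y_2 = 685·42+42·685 = 57540
k=3:  x_3 = 685·938449+266·42·57540 = 1285674445,  y_3 = 685·57540+42·938449 = 78829758
k=4:  x_4 = 685·1285674445+266·42·78829758 = 1761373051201,  y_4 = 685·78829758+42·1285674445 = 107996710920
k=5:  x_5 = 685·1761373051201+266·42·107996710920 = 2413079794470925,  y_5 = 685·107996710920+42·1761373051201 = 147955415130642

685 42
938449 57540
1285674445 78829758
1761373051201 107996710920
2413079794470925 147955415130642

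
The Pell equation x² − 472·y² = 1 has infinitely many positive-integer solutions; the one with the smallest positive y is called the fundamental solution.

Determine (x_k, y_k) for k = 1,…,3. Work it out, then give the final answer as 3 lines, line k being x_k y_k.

306917 14127
188396089777 8671632918
115643925371868101 5322943120573485

√472 = [21; 1,2,1,1,1,…,2,1,42, …], period ℓ=14 (even) → k=13
k=0  a_k=21  p_k/q_k = 21/1
k=1  a_k=1  p_k/q_k = 22/1
k=2  a_k=2  p_k/q_k = 65/3
k=3  a_k=1  p_k/q_k = 87/4
k=4  a_k=1  p_k/q_k = 152/7
k=5  a_k=1  p_k/q_k = 239/11
…
k=7  a_k=5  p_k/q_k = 5779/266
k=8  a_k=4  p_k/q_k = 24224/1115
…
k=10  a_k=1  p_k/q_k = 54227/2496
…
k=12  a_k=2  p_k/q_k = 222687/10250
k=13  a_k=1  p_k/q_k = 306917/14127
(x₁, y₁) = (306917, 14127);  306917² − 472·14127² = 1 ✓
(306917+14127√472)^2 = 188396089777 + 8671632918√472
(306917+14127√472)^3 = 115643925371868101 + 5322943120573485√472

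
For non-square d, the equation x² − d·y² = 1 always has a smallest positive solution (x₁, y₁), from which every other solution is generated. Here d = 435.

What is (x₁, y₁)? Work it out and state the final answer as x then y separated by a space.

√435 = [20; 1,5,1,40, …], period ℓ=4 (even) → k=3
i=0: a=20 ⇒ p=20, q=1
i=1: a=1 ⇒ p=21, q=1
i=2: a=5 ⇒ p=125, q=6
i=3: a=1 ⇒ p=146, q=7
fundamental: x₁=146, y₁=7  (since 21316 − 435·49 = 1)

146 7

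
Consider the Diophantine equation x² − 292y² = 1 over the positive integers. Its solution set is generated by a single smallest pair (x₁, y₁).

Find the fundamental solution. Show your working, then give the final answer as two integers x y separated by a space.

2281249 133500

√292 = [17; 11,2,1,3,8,3,1,2,11,34, …], period ℓ=10 (even) → k=9
step 0: (17, 1)  from 17·(1,0) + (0,1)
step 1: (188, 11)  from 11·(17,1) + (1,0)
step 2: (393, 23)  from 2·(188,11) + (17,1)
step 3: (581, 34)  from 1·(393,23) + (188,11)
…
step 6: (55143, 3227)  from 3·(17669,1034) + (2136,125)
step 7: (72812, 4261)  from 1·(55143,3227) + (17669,1034)
step 8: (200767, 11749)  from 2·(72812,4261) + (55143,3227)
step 9: (2281249, 133500)  from 11·(200767,11749) + (72812,4261)
fundamental: x₁=2281249, y₁=133500  (since 5204097000001 − 292·17822250000 = 1)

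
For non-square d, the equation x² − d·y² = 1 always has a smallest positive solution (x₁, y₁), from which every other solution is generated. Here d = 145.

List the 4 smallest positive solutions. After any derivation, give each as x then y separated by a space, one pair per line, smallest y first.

289 24
167041 13872
96549409 8017992
55805391361 4634385504

[12; 24] for √145; ℓ=1 ⇒ convergent index 1
a_0=12:  p_0=12·1+0=12,  q_0=12·0+1=1
a_1=24:  p_1=24·12+1=289,  q_1=24·1+0=24
(x₁, y₁) = (289, 24);  289² − 145·24² = 1 ✓
(289+24√145)^2 = 167041 + 13872√145
(289+24√145)^3 = 96549409 + 8017992√145
(289+24√145)^4 = 55805391361 + 4634385504√145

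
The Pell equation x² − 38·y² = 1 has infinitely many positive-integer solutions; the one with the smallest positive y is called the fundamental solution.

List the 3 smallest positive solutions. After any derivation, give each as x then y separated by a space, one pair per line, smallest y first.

37 6
2737 444
202501 32850

[6; 6,12] for √38; ℓ=2 ⇒ convergent index 1
k=0  a_k=6  p_k/q_k = 6/1
k=1  a_k=6  p_k/q_k = 37/6
(x₁, y₁) = (37, 6);  37² − 38·6² = 1 ✓
(x_2, y_2) = (37·37 + 38·6·6, 37·6 + 6·37) = (2737, 444)
(x_3, y_3) = (37·2737 + 38·6·444, 37·444 + 6·2737) = (202501, 32850)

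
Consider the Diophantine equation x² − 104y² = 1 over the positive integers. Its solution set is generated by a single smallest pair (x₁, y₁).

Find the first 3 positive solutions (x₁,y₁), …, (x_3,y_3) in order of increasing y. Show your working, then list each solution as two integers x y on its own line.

[10; 5,20] for √104; ℓ=2 ⇒ convergent index 1
step 0: (10, 1)  from 10·(1,0) + (0,1)
step 1: (51, 5)  from 5·(10,1) + (1,0)
fundamental: x₁=51, y₁=5  (since 2601 − 104·25 = 1)
(x_2, y_2) = (51·51 + 104·5·5, 51·5 + 5·51) = (5201, 510)
(x_3, y_3) = (51·5201 + 104·5·510, 51·510 + 5·5201) = (530451, 52015)

51 5
5201 510
530451 52015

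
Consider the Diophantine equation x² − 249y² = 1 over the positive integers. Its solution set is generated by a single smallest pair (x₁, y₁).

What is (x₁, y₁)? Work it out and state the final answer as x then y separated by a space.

√249 → a₀=15, period (1,3,1,1,5,…,3,1,30); ℓ=16 even so k=15
i=0: a=15 ⇒ p=15, q=1
i=1: a=1 ⇒ p=16, q=1
…
i=3: a=1 ⇒ p=79, q=5
…
i=5: a=5 ⇒ p=789, q=50
…
i=8: a=10 ⇒ p=36751, q=2329
…
i=13: a=1 ⇒ p=1884116, q=119401
i=14: a=3 ⇒ p=6669699, q=422675
i=15: a=1 ⇒ p=8553815, q=542076
(x₁, y₁) = (8553815, 542076);  8553815² − 249·542076² = 1 ✓

8553815 542076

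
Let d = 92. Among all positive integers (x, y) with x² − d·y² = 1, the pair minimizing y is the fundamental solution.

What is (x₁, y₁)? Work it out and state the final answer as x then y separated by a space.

[9; 1,1,2,4,2,1,1,18] for √92; ℓ=8 ⇒ convergent index 7
step 0: (9, 1)  from 9·(1,0) + (0,1)
step 1: (10, 1)  from 1·(9,1) + (1,0)
…
step 5: (470, 49)  from 2·(211,22) + (48,5)
step 6: (681, 71)  from 1·(470,49) + (211,22)
step 7: (1151, 120)  from 1·(681,71) + (470,49)
→ (1151, 120).  Check: 1151²=1324801, 92·120²=1324800, difference 1.

1151 120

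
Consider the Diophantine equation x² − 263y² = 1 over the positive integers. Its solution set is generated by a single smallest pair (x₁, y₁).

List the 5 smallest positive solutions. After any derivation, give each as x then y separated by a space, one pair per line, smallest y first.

d=263: √d = [16; 4,1,1,1,1,15,1,1,1,1,4,32] (ℓ=12, even), read p_11/q_11
step 0: (16, 1)  from 16·(1,0) + (0,1)
…
step 2: (81, 5)  from 1·(65,4) + (16,1)
…
step 6: (5822, 359)  from 15·(373,23) + (227,14)
step 7: (6195, 382)  from 1·(5822,359) + (373,23)
…
step 10: (30229, 1864)  from 1·(18212,1123) + (12017,741)
step 11: (139128, 8579)  from 4·(30229,1864) + (18212,1123)
fundamental: x₁=139128, y₁=8579  (since 19356600384 − 263·73599241 = 1)
(139128+8579√263)^2 = 38713200767 + 2387158224√263
(139128+8579√263)^3 = 10772180392483224 + 664241098768765√263
(139128+8579√263)^4 = 2997423827252098776577 + 184829071176614315616√263
(139128+8579√263)^5 = 834051164465087816782726488 + 51429798028655751907276931√263

139128 8579
38713200767 2387158224
10772180392483224 664241098768765
2997423827252098776577 184829071176614315616
834051164465087816782726488 51429798028655751907276931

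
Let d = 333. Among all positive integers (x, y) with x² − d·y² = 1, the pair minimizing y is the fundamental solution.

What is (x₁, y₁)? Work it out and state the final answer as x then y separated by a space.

73 4

√333 = [18; 4,36, …], period ℓ=2 (even) → k=1
k=0  a_k=18  p_k/q_k = 18/1
k=1  a_k=4  p_k/q_k = 73/4
→ (73, 4).  Check: 73²=5329, 333·4²=5328, difference 1.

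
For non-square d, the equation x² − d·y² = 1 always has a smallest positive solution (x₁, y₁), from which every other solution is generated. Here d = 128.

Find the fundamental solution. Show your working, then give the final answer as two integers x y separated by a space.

577 51

√128 → a₀=11, period (3,5,3,22); ℓ=4 even so k=3
i=0: a=11 ⇒ p=11, q=1
…
i=2: a=5 ⇒ p=181, q=16
i=3: a=3 ⇒ p=577, q=51
(x₁, y₁) = (577, 51);  577² − 128·51² = 1 ✓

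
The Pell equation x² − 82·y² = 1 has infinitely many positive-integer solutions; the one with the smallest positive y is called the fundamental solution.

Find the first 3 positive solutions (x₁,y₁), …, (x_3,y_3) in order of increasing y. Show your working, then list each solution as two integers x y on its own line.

163 18
53137 5868
17322499 1912950

√82 → a₀=9, period (18); ℓ=1 odd so k=1
k=0  a_k=9  p_k/q_k = 9/1
k=1  a_k=18  p_k/q_k = 163/18
(x₁, y₁) = (163, 18);  163² − 82·18² = 1 ✓
(163+18√82)^2 = 53137 + 5868√82
(163+18√82)^3 = 17322499 + 1912950√82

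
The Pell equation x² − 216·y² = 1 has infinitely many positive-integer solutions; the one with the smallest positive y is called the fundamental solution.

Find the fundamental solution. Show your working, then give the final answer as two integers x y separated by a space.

d=216: √d = [14; 1,2,3,2,1,28] (ℓ=6, even), read p_5/q_5
step 0: (14, 1)  from 14·(1,0) + (0,1)
step 1: (15, 1)  from 1·(14,1) + (1,0)
…
step 3: (147, 10)  from 3·(44,3) + (15,1)
step 4: (338, 23)  from 2·(147,10) + (44,3)
step 5: (485, 33)  from 1·(338,23) + (147,10)
→ (485, 33).  Check: 485²=235225, 216·33²=235224, difference 1.

485 33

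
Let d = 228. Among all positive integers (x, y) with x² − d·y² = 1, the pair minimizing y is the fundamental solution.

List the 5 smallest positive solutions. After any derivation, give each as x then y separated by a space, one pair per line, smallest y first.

151 10
45601 3020
13771351 912030
4158902401 275430040
1255974753751 83178960050

√228 → a₀=15, period (10,30); ℓ=2 even so k=1
a_0=15:  p_0=15·1+0=15,  q_0=15·0+1=1
a_1=10:  p_1=10·15+1=151,  q_1=10·1+0=10
fundamental: x₁=151, y₁=10  (since 22801 − 228·100 = 1)
(x_2, y_2) = (151·151 + 228·10·10, 151·10 + 10·151) = (45601, 3020)
(x_3, y_3) = (151·45601 + 228·10·3020, 151·3020 + 10·45601) = (13771351, 912030)
(x_4, y_4) = (151·13771351 + 228·10·912030, 151·912030 + 10·13771351) = (4158902401, 275430040)
(x_5, y_5) = (151·4158902401 + 228·10·275430040, 151·275430040 + 10·4158902401) = (1255974753751, 83178960050)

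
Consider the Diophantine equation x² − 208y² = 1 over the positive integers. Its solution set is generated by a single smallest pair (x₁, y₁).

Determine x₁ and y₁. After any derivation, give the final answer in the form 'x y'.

649 45

√208 → a₀=14, period (2,2,1,2,2,28); ℓ=6 even so k=5
i=0: a=14 ⇒ p=14, q=1
…
i=4: a=2 ⇒ p=274, q=19
i=5: a=2 ⇒ p=649, q=45
→ (649, 45).  Check: 649²=421201, 208·45²=421200, difference 1.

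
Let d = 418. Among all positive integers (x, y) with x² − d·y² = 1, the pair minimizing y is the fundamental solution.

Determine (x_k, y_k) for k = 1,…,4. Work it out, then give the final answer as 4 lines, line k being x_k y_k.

d=418: √d = [20; 2,4,20,4,2,40] (ℓ=6, even), read p_5/q_5
i=0: a=20 ⇒ p=20, q=1
…
i=2: a=4 ⇒ p=184, q=9
…
i=4: a=4 ⇒ p=15068, q=737
i=5: a=2 ⇒ p=33857, q=1656
→ (33857, 1656).  Check: 33857²=1146296449, 418·1656²=1146296448, difference 1.
(x_2, y_2) = (33857·33857 + 418·1656·1656, 33857·1656 + 1656·33857) = (2292592897, 112134384)
(x_3, y_3) = (33857·2292592897 + 418·1656·112134384, 33857·112134384 + 1656·2292592897) = (155240635393601, 7593067676520)
(x_4, y_4) = (33857·155240635393601 + 418·1656·7593067676520, 33857·7593067676520 + 1656·155240635393601) = (10511964382749705217, 514156984535740896)

33857 1656
2292592897 112134384
155240635393601 7593067676520
10511964382749705217 514156984535740896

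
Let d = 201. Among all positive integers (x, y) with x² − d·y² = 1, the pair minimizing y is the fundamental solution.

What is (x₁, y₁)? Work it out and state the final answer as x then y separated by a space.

515095 36332

√201 = [14; 5,1,1,1,2,…,1,5,28, …], period ℓ=14 (even) → k=13
k=0  a_k=14  p_k/q_k = 14/1
…
k=4  a_k=1  p_k/q_k = 241/17
…
k=6  a_k=1  p_k/q_k = 879/62
…
k=8  a_k=1  p_k/q_k = 8549/603
k=9  a_k=2  p_k/q_k = 24768/1747
k=10  a_k=1  p_k/q_k = 33317/2350
k=11  a_k=1  p_k/q_k = 58085/4097
k=12  a_k=1  p_k/q_k = 91402/6447
k=13  a_k=5  p_k/q_k = 515095/36332
→ (515095, 36332).  Check: 515095²=265322859025, 201·36332²=265322859024, difference 1.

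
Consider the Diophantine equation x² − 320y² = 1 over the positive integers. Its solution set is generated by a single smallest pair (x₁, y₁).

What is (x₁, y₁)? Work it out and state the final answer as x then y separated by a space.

161 9

[17; 1,7,1,34] for √320; ℓ=4 ⇒ convergent index 3
step 0: (17, 1)  from 17·(1,0) + (0,1)
step 1: (18, 1)  from 1·(17,1) + (1,0)
step 2: (143, 8)  from 7·(18,1) + (17,1)
step 3: (161, 9)  from 1·(143,8) + (18,1)
(x₁, y₁) = (161, 9);  161² − 320·9² = 1 ✓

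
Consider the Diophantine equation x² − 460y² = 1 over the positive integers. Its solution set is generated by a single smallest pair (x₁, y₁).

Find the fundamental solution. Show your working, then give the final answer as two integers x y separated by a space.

√460 = [21; 2,4,3,1,2,10,2,1,3,4,2,42, …], period ℓ=12 (even) → k=11
k=0  a_k=21  p_k/q_k = 21/1
…
k=2  a_k=4  p_k/q_k = 193/9
…
k=10  a_k=4  p_k/q_k = 1135029/52921
k=11  a_k=2  p_k/q_k = 2535751/118230
fundamental: x₁=2535751, y₁=118230  (since 6430033134001 − 460·13978332900 = 1)

2535751 118230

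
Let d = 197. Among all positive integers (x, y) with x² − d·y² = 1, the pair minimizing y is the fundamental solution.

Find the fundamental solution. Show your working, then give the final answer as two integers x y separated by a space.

393 28

√197 → a₀=14, period (28); ℓ=1 odd so k=1
k=0  a_k=14  p_k/q_k = 14/1
k=1  a_k=28  p_k/q_k = 393/28
fundamental: x₁=393, y₁=28  (since 154449 − 197·784 = 1)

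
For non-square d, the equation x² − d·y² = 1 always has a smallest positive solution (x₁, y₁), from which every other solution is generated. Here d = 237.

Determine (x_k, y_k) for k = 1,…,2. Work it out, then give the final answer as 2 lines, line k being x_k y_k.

228151 14820
104105757601 6762395640

[15; 2,1,1,7,10,7,1,1,2,30] for √237; ℓ=10 ⇒ convergent index 9
step 0: (15, 1)  from 15·(1,0) + (0,1)
…
step 2: (46, 3)  from 1·(31,2) + (15,1)
step 3: (77, 5)  from 1·(46,3) + (31,2)
…
step 5: (5927, 385)  from 10·(585,38) + (77,5)
…
step 8: (90075, 5851)  from 1·(48001,3118) + (42074,2733)
step 9: (228151, 14820)  from 2·(90075,5851) + (48001,3118)
fundamental: x₁=228151, y₁=14820  (since 52052878801 − 237·219632400 = 1)
(x_2, y_2) = (228151·228151 + 237·14820·14820, 228151·14820 + 14820·228151) = (104105757601, 6762395640)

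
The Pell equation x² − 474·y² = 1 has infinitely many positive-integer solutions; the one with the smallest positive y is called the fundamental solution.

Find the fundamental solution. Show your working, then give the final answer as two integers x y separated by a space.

√474 → a₀=21, period (1,3,2,1,1,…,3,1,42); ℓ=14 even so k=13
k=0  a_k=21  p_k/q_k = 21/1
k=1  a_k=1  p_k/q_k = 22/1
k=2  a_k=3  p_k/q_k = 87/4
…
k=4  a_k=1  p_k/q_k = 283/13
…
k=6  a_k=1  p_k/q_k = 762/35
k=7  a_k=6  p_k/q_k = 5051/232
k=8  a_k=1  p_k/q_k = 5813/267
…
k=10  a_k=1  p_k/q_k = 16677/766
…
k=12  a_k=3  p_k/q_k = 149331/6859
k=13  a_k=1  p_k/q_k = 193549/8890
fundamental: x₁=193549, y₁=8890  (since 37461215401 − 474·79032100 = 1)

193549 8890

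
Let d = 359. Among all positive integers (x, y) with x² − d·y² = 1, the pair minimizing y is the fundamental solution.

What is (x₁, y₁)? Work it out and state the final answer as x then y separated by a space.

√359 → a₀=18, period (1,17,1,36); ℓ=4 even so k=3
i=0: a=18 ⇒ p=18, q=1
…
i=2: a=17 ⇒ p=341, q=18
i=3: a=1 ⇒ p=360, q=19
fundamental: x₁=360, y₁=19  (since 129600 − 359·361 = 1)

360 19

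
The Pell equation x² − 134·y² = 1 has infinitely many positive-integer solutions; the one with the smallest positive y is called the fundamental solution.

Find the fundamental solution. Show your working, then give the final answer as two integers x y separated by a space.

√134 = [11; 1,1,2,1,3,…,1,1,22, …], period ℓ=14 (even) → k=13
step 0: (11, 1)  from 11·(1,0) + (0,1)
…
step 2: (23, 2)  from 1·(12,1) + (11,1)
…
step 4: (81, 7)  from 1·(58,5) + (23,2)
…
step 6: (382, 33)  from 1·(301,26) + (81,7)
step 7: (4121, 356)  from 10·(382,33) + (301,26)
step 8: (4503, 389)  from 1·(4121,356) + (382,33)
step 9: (17630, 1523)  from 3·(4503,389) + (4121,356)
…
step 12: (84029, 7259)  from 1·(61896,5347) + (22133,1912)
step 13: (145925, 12606)  from 1·(84029,7259) + (61896,5347)
(x₁, y₁) = (145925, 12606);  145925² − 134·12606² = 1 ✓

145925 12606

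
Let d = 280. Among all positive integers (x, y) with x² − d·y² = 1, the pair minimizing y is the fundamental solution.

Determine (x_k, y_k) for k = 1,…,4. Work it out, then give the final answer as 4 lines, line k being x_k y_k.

251 15
126001 7530
63252251 3780045
31752504001 1897575060

[16; 1,2,1,2,1,32] for √280; ℓ=6 ⇒ convergent index 5
a_0=16:  p_0=16·1+0=16,  q_0=16·0+1=1
…
a_4=2:  p_4=2·67+50=184,  q_4=2·4+3=11
a_5=1:  p_5=1·184+67=251,  q_5=1·11+4=15
(x₁, y₁) = (251, 15);  251² − 280·15² = 1 ✓
(251+15√280)^2 = 126001 + 7530√280
(251+15√280)^3 = 63252251 + 3780045√280
(251+15√280)^4 = 31752504001 + 1897575060√280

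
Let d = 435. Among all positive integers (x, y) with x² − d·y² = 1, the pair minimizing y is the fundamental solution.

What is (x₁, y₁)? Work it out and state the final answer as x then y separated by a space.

√435 → a₀=20, period (1,5,1,40); ℓ=4 even so k=3
k=0  a_k=20  p_k/q_k = 20/1
k=1  a_k=1  p_k/q_k = 21/1
k=2  a_k=5  p_k/q_k = 125/6
k=3  a_k=1  p_k/q_k = 146/7
→ (146, 7).  Check: 146²=21316, 435·7²=21315, difference 1.

146 7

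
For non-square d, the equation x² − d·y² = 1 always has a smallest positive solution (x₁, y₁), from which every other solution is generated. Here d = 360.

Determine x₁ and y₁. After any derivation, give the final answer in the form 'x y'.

19 1

[18; 1,36] for √360; ℓ=2 ⇒ convergent index 1
i=0: a=18 ⇒ p=18, q=1
i=1: a=1 ⇒ p=19, q=1
(x₁, y₁) = (19, 1);  19² − 360·1² = 1 ✓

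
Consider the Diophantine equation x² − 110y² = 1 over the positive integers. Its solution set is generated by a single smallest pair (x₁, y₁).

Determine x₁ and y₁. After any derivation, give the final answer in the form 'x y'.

21 2

√110 → a₀=10, period (2,20); ℓ=2 even so k=1
step 0: (10, 1)  from 10·(1,0) + (0,1)
step 1: (21, 2)  from 2·(10,1) + (1,0)
→ (21, 2).  Check: 21²=441, 110·2²=440, difference 1.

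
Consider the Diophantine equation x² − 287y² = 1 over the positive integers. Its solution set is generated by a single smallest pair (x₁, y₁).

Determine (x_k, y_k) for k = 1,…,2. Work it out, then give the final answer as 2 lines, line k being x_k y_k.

288 17
165887 9792

[16; 1,15,1,32] for √287; ℓ=4 ⇒ convergent index 3
k=0  a_k=16  p_k/q_k = 16/1
…
k=2  a_k=15  p_k/q_k = 271/16
k=3  a_k=1  p_k/q_k = 288/17
fundamental: x₁=288, y₁=17  (since 82944 − 287·289 = 1)
(288+17√287)^2 = 165887 + 9792√287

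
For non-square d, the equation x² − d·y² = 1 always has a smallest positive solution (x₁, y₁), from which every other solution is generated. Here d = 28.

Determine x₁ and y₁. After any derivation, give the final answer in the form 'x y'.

[5; 3,2,3,10] for √28; ℓ=4 ⇒ convergent index 3
i=0: a=5 ⇒ p=5, q=1
i=1: a=3 ⇒ p=16, q=3
i=2: a=2 ⇒ p=37, q=7
i=3: a=3 ⇒ p=127, q=24
(x₁, y₁) = (127, 24);  127² − 28·24² = 1 ✓

127 24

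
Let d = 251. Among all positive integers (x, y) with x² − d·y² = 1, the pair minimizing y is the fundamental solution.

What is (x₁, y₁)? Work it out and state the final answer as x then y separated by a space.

3674890 231957

[15; 1,5,2,1,2,…,5,1,30] for √251; ℓ=14 ⇒ convergent index 13
a_0=15:  p_0=15·1+0=15,  q_0=15·0+1=1
…
a_2=5:  p_2=5·16+15=95,  q_2=5·1+1=6
a_3=2:  p_3=2·95+16=206,  q_3=2·6+1=13
…
a_5=2:  p_5=2·301+206=808,  q_5=2·19+13=51
a_6=2:  p_6=2·808+301=1917,  q_6=2·51+19=121
a_7=15:  p_7=15·1917+808=29563,  q_7=15·121+51=1866
…
a_9=2:  p_9=2·61043+29563=151649,  q_9=2·3853+1866=9572
a_10=1:  p_10=1·151649+61043=212692,  q_10=1·9572+3853=13425
a_11=2:  p_11=2·212692+151649=577033,  q_11=2·13425+9572=36422
a_12=5:  p_12=5·577033+212692=3097857,  q_12=5·36422+13425=195535
a_13=1:  p_13=1·3097857+577033=3674890,  q_13=1·195535+36422=231957
fundamental: x₁=3674890, y₁=231957  (since 13504816512100 − 251·53804049849 = 1)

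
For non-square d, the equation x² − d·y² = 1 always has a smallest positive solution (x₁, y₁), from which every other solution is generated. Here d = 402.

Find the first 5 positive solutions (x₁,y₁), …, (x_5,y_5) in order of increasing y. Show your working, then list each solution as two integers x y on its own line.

[20; 20,40] for √402; ℓ=2 ⇒ convergent index 1
step 0: (20, 1)  from 20·(1,0) + (0,1)
step 1: (401, 20)  from 20·(20,1) + (1,0)
→ (401, 20).  Check: 401²=160801, 402·20²=160800, difference 1.
k=2:  x_2 = 401·401+402·20·20 = 321601,  y_2 = 401·20+20·401 = 16040
k=3:  x_3 = 401·321601+402·20·16040 = 257923601,  y_3 = 401·16040+20·321601 = 12864060
k=4:  x_4 = 401·257923601+402·20·12864060 = 206854406401,  y_4 = 401·12864060+20·257923601 = 10316960080
k=5:  x_5 = 401·206854406401+402·20·10316960080 = 165896976010001,  y_5 = 401·10316960080+20·206854406401 = 8274189120100

401 20
321601 16040
257923601 12864060
206854406401 10316960080
165896976010001 8274189120100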